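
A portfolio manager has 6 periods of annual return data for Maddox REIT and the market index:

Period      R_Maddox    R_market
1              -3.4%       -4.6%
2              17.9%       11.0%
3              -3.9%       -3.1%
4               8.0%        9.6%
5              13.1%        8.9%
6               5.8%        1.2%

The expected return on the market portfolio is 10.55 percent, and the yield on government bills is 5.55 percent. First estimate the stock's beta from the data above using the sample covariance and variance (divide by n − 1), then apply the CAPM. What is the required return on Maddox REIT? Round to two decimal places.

Mean R_i = (-3.4 + 17.9 − 3.9 + 8.0 + 13.1 + 5.8) / 6 = 6.2500%
Mean R_m = (-4.6 + 11.0 − 3.1 + 9.6 + 8.9 + 1.2) / 6 = 3.8333%
Σ(R_i − R̄_i)(R_m − R̄_m) = 281.2300  ⇒  Cov = 281.2300 / 5 = 56.2460
Σ(R_m − R̄_m)² = 236.4133  ⇒  Var(R_m) = 236.4133 / 5 = 47.2827
β = Cov / Var(R_m) = 56.2460 / 47.2827 = 1.1896
MRP = 10.55% − 5.55% = 5.00%
E(R) = R_f + β × MRP = 5.55% + 1.1896 × 5.00% = 11.50%

11.50%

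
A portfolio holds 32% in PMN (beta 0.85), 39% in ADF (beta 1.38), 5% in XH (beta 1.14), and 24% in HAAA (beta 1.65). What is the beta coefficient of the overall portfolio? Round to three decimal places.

β_P = Σ w_i β_i = 0.32×0.85 + 0.39×1.38 + 0.05×1.14 + 0.24×1.65 = 1.2632

1.263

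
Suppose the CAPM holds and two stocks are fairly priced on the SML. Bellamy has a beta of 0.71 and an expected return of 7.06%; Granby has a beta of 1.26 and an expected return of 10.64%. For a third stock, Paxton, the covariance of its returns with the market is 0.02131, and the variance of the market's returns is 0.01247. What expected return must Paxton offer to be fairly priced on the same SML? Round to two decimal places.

MRP = (10.64% − 7.06%) / (1.26 − 0.71) = 6.5091%
R_f = 7.06% − 0.71 × 6.5091% = 2.4385%
β_Paxton = Cov / Var(R_m) = 0.02131 / 0.01247 = 1.7089
E(R_Paxton) = R_f + β × MRP = 2.4385% + 1.7089 × 6.5091% = 13.56%

13.56%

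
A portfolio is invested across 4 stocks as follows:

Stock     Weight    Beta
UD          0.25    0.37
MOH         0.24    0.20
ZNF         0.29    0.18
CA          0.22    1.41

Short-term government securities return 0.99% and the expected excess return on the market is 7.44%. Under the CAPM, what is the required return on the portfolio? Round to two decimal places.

β_P = Σ w_i β_i = 0.25×0.37 + 0.24×0.20 + 0.29×0.18 + 0.22×1.41 = 0.5029
E(R_P) = R_f + β_P × MRP = 0.99% + 0.5029 × 7.44% = 4.73%

4.73%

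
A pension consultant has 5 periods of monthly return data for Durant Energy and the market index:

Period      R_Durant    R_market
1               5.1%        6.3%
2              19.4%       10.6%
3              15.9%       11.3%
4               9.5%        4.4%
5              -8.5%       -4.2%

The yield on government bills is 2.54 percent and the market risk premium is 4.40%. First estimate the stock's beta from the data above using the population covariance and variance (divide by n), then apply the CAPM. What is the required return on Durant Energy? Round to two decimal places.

Mean R_i = (5.1 + 19.4 + 15.9 + 9.5 − 8.5) / 5 = 8.2800%
Mean R_m = (6.3 + 10.6 + 11.3 + 4.4 − 4.2) / 5 = 5.6800%
Σ(R_i − R̄_i)(R_m − R̄_m) = 259.7880  ⇒  Cov = 259.7880 / 5 = 51.9576
Σ(R_m − R̄_m)² = 155.4280  ⇒  Var(R_m) = 155.4280 / 5 = 31.0856
β = Cov / Var(R_m) = 51.9576 / 31.0856 = 1.6714
E(R) = R_f + β × MRP = 2.54% + 1.6714 × 4.40% = 9.89%

9.89%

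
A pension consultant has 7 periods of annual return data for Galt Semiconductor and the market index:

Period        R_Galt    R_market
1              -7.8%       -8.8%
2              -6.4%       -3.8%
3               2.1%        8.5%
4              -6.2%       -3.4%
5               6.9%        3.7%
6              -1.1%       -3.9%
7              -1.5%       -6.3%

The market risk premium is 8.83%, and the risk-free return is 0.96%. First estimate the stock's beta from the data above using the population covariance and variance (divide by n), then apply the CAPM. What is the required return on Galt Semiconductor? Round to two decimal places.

Mean R_i = (-7.8 − 6.4 + 2.1 − 6.2 + 6.9 − 1.1 − 1.5) / 7 = -2.0000%
Mean R_m = (-8.8 − 3.8 + 8.5 − 3.4 + 3.7 − 3.9 − 6.3) / 7 = -2.0000%
Σ(R_i − R̄_i)(R_m − R̄_m) = 143.1600  ⇒  Cov = 143.1600 / 7 = 20.4514
Σ(R_m − R̄_m)² = 216.2800  ⇒  Var(R_m) = 216.2800 / 7 = 30.8971
β = Cov / Var(R_m) = 20.4514 / 30.8971 = 0.6619
E(R) = R_f + β × MRP = 0.96% + 0.6619 × 8.83% = 6.80%

6.80%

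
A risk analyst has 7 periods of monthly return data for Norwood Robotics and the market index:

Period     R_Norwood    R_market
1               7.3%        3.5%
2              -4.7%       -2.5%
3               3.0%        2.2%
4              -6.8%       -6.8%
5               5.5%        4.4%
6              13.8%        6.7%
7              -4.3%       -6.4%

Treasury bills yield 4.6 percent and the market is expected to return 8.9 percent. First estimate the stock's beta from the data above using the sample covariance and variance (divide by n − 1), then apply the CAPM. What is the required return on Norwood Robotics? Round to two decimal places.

Mean R_i = (7.3 − 4.7 + 3.0 − 6.8 + 5.5 + 13.8 − 4.3) / 7 = 1.9714%
Mean R_m = (3.5 − 2.5 + 2.2 − 6.8 + 4.4 + 6.7 − 6.4) / 7 = 0.1571%
Σ(R_i − R̄_i)(R_m − R̄_m) = 232.1514  ⇒  Cov = 232.1514 / 6 = 38.6919
Σ(R_m − R̄_m)² = 174.6171  ⇒  Var(R_m) = 174.6171 / 6 = 29.1029
β = Cov / Var(R_m) = 38.6919 / 29.1029 = 1.3295
MRP = 8.9% − 4.6% = 4.30%
E(R) = R_f + β × MRP = 4.6% + 1.3295 × 4.3% = 10.32%

10.32%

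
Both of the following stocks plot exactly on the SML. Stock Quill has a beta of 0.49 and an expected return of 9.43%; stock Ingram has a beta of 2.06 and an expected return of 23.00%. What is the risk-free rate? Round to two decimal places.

5.19%

Both satisfy E(R) = R_f + β·MRP, so the slope of the SML is
MRP = (23.00% − 9.43%) / (2.06 − 0.49) = 13.57% / 1.57 = 8.6433%
R_f = E(R_Quill) − β_Quill·MRP = 9.43% − 0.49 × 8.6433% = 5.1948%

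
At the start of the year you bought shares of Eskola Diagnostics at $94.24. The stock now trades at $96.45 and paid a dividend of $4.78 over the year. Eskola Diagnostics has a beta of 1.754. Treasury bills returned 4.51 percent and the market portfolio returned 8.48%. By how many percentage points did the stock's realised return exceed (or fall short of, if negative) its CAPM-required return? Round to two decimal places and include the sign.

-4.06%

Realised HPR = (P1 + D1 − P0) / P0 = (96.45 + 4.78 − 94.24) / 94.24 = 6.99 / 94.24 = 7.4172%
MRP = 8.48% − 4.51% = 3.97%
CAPM required = R_f + β·MRP = 4.51% + 1.754 × 3.97% = 11.47338%
α = realised − required = 7.4172% − 11.47338% = -4.06%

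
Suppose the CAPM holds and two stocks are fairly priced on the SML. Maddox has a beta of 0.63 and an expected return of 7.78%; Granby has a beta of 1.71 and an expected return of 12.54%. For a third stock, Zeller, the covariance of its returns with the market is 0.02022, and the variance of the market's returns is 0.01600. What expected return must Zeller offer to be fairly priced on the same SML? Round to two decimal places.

MRP = (12.54% − 7.78%) / (1.71 − 0.63) = 4.4074%
R_f = 7.78% − 0.63 × 4.4074% = 5.0033%
β_Zeller = Cov / Var(R_m) = 0.02022 / 0.01600 = 1.2638
E(R_Zeller) = R_f + β × MRP = 5.0033% + 1.2638 × 4.4074% = 10.57%

10.57%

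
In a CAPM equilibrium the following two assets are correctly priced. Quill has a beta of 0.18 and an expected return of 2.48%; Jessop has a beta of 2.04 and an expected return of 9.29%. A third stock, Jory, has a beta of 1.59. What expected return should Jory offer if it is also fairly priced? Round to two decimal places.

7.64%

MRP (SML slope) = (9.29% − 2.48%) / (2.04 − 0.18) = 6.81% / 1.86 = 3.6613%
R_f (intercept) = 2.48% − 0.18 × 3.6613% = 1.8210%
E(R_Jory) = R_f + β × MRP = 1.8210% + 1.59 × 3.6613% = 7.64%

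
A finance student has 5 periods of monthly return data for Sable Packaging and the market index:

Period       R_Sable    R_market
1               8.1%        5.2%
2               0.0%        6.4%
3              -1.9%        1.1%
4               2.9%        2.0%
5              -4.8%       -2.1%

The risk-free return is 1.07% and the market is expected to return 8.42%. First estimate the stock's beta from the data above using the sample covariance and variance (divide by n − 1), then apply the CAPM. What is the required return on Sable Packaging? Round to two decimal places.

8.29%

Mean R_i = (8.1 + 0.0 − 1.9 + 2.9 − 4.8) / 5 = 0.8600%
Mean R_m = (5.2 + 6.4 + 1.1 + 2.0 − 2.1) / 5 = 2.5200%
Σ(R_i − R̄_i)(R_m − R̄_m) = 45.0740  ⇒  Cov = 45.0740 / 4 = 11.2685
Σ(R_m − R̄_m)² = 45.8680  ⇒  Var(R_m) = 45.8680 / 4 = 11.4670
β = Cov / Var(R_m) = 11.2685 / 11.4670 = 0.9827
MRP = 8.42% − 1.07% = 7.35%
E(R) = R_f + β × MRP = 1.07% + 0.9827 × 7.35% = 8.29%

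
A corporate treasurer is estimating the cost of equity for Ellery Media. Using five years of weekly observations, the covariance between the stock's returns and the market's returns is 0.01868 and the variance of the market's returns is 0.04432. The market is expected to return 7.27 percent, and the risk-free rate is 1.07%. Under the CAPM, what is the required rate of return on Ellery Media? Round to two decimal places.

β = Cov(R_i, R_m) / Var(R_m) = 0.01868 / 0.04432 = 0.4215
MRP = 7.27% − 1.07% = 6.20%
E(R) = R_f + β × MRP = 1.07% + 0.4215 × 6.20% = 3.68%

3.68%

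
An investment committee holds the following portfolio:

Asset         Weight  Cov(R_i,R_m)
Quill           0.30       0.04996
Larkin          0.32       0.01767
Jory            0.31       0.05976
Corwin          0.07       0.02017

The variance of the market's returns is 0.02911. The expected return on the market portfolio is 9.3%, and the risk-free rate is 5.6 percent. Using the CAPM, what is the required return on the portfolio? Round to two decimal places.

10.76%

β_Quill = 0.04996 / 0.02911 = 1.7162
β_Larkin = 0.01767 / 0.02911 = 0.6070
β_Jory = 0.05976 / 0.02911 = 2.0529
β_Corwin = 0.02017 / 0.02911 = 0.6929
β_P = Σ w_i β_i = 0.30×1.7162 + 0.32×0.6070 + 0.31×2.0529 + 0.07×0.6929 = 1.3940
MRP = 9.3% − 5.6% = 3.70%
E(R_P) = R_f + β_P × MRP = 5.6% + 1.3940 × 3.7% = 10.76%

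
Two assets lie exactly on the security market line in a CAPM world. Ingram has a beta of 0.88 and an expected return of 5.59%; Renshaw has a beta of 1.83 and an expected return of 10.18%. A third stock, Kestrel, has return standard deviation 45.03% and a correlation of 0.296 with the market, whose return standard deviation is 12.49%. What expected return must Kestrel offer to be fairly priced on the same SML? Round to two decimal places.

6.49%

MRP = (10.18% − 5.59%) / (1.83 − 0.88) = 4.8316%
R_f = 5.59% − 0.88 × 4.8316% = 1.3382%
β_Kestrel = ρ·σ_i/σ_m = 0.296 × 45.03 / 12.49 = 1.0672
E(R_Kestrel) = R_f + β × MRP = 1.3382% + 1.0672 × 4.8316% = 6.49%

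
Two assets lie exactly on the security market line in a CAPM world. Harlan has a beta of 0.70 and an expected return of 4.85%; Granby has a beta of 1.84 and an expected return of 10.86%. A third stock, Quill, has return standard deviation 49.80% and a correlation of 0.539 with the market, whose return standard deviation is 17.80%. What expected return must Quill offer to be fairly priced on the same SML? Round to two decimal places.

MRP = (10.86% − 4.85%) / (1.84 − 0.70) = 5.2719%
R_f = 4.85% − 0.70 × 5.2719% = 1.1597%
β_Quill = ρ·σ_i/σ_m = 0.539 × 49.80 / 17.80 = 1.5080
E(R_Quill) = R_f + β × MRP = 1.1597% + 1.5080 × 5.2719% = 9.11%

9.11%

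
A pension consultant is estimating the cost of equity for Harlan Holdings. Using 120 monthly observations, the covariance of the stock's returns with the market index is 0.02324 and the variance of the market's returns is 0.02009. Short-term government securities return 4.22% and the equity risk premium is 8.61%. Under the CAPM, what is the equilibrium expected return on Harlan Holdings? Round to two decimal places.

14.18%

β = Cov(R_i, R_m) / Var(R_m) = 0.02324 / 0.02009 = 1.1568
E(R) = R_f + β × MRP = 4.22% + 1.1568 × 8.61% = 14.18%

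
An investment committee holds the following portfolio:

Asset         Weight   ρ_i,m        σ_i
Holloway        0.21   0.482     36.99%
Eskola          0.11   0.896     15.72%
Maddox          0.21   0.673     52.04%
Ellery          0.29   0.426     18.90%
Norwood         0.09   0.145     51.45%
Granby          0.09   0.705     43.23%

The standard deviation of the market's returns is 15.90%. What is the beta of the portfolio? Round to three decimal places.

β_Holloway = 0.482 × 36.99% / 15.90% = 1.1213
β_Eskola = 0.896 × 15.72% / 15.90% = 0.8859
β_Maddox = 0.673 × 52.04% / 15.90% = 2.2027
β_Ellery = 0.426 × 18.90% / 15.90% = 0.5064
β_Norwood = 0.145 × 51.45% / 15.90% = 0.4692
β_Granby = 0.705 × 43.23% / 15.90% = 1.9168
β_P = Σ w_i β_i = 0.21×1.1213 + 0.11×0.8859 + 0.21×2.2027 + 0.29×0.5064 + 0.09×0.4692 + 0.09×1.9168 = 1.1571

1.157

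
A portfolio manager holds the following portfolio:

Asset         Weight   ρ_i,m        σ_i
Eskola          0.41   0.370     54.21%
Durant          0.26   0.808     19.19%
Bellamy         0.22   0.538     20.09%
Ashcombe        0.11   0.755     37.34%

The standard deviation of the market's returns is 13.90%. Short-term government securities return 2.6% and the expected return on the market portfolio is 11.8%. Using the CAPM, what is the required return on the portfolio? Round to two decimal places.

β_Eskola = 0.370 × 54.21% / 13.90% = 1.4430
β_Durant = 0.808 × 19.19% / 13.90% = 1.1155
β_Bellamy = 0.538 × 20.09% / 13.90% = 0.7776
β_Ashcombe = 0.755 × 37.34% / 13.90% = 2.0282
β_P = Σ w_i β_i = 0.41×1.4430 + 0.26×1.1155 + 0.22×0.7776 + 0.11×2.0282 = 1.2758
MRP = 11.8% − 2.6% = 9.20%
E(R_P) = R_f + β_P × MRP = 2.6% + 1.2758 × 9.2% = 14.34%

14.34%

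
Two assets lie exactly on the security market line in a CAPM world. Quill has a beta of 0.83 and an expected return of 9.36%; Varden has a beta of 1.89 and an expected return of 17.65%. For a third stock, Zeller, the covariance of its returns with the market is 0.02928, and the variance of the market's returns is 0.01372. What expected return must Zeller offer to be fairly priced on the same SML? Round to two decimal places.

MRP = (17.65% − 9.36%) / (1.89 − 0.83) = 7.8208%
R_f = 9.36% − 0.83 × 7.8208% = 2.8687%
β_Zeller = Cov / Var(R_m) = 0.02928 / 0.01372 = 2.1341
E(R_Zeller) = R_f + β × MRP = 2.8687% + 2.1341 × 7.8208% = 19.56%

19.56%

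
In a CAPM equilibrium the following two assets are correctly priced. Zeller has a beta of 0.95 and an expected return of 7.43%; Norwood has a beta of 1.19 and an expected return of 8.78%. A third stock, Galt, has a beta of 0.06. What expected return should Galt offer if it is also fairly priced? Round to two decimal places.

MRP (SML slope) = (8.78% − 7.43%) / (1.19 − 0.95) = 1.35% / 0.24 = 5.6250%
R_f (intercept) = 7.43% − 0.95 × 5.6250% = 2.0863%
E(R_Galt) = R_f + β × MRP = 2.0863% + 0.06 × 5.6250% = 2.42%

2.42%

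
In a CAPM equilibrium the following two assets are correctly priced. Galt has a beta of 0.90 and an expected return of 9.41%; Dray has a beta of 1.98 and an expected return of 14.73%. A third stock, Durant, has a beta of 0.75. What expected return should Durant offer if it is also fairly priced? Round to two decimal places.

MRP (SML slope) = (14.73% − 9.41%) / (1.98 − 0.90) = 5.32% / 1.08 = 4.9259%
R_f (intercept) = 9.41% − 0.90 × 4.9259% = 4.9767%
E(R_Durant) = R_f + β × MRP = 4.9767% + 0.75 × 4.9259% = 8.67%

8.67%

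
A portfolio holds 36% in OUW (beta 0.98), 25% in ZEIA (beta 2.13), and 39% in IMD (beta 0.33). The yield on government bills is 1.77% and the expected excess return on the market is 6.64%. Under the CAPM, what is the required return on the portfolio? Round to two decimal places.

β_P = Σ w_i β_i = 0.36×0.98 + 0.25×2.13 + 0.39×0.33 = 1.0140
E(R_P) = R_f + β_P × MRP = 1.77% + 1.0140 × 6.64% = 8.50%

8.50%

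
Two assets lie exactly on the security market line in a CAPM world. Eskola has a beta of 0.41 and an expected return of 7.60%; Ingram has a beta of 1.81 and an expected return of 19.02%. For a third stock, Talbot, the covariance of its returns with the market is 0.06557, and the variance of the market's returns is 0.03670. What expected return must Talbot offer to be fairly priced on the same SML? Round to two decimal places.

MRP = (19.02% − 7.60%) / (1.81 − 0.41) = 8.1571%
R_f = 7.60% − 0.41 × 8.1571% = 4.2556%
β_Talbot = Cov / Var(R_m) = 0.06557 / 0.03670 = 1.7866
E(R_Talbot) = R_f + β × MRP = 4.2556% + 1.7866 × 8.1571% = 18.83%

18.83%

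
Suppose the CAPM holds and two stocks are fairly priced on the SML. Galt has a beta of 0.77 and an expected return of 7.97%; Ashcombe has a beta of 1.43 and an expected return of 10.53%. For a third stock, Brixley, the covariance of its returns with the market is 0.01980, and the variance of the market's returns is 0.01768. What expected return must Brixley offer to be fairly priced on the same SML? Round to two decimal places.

9.33%

MRP = (10.53% − 7.97%) / (1.43 − 0.77) = 3.8788%
R_f = 7.97% − 0.77 × 3.8788% = 4.9833%
β_Brixley = Cov / Var(R_m) = 0.01980 / 0.01768 = 1.1199
E(R_Brixley) = R_f + β × MRP = 4.9833% + 1.1199 × 3.8788% = 9.33%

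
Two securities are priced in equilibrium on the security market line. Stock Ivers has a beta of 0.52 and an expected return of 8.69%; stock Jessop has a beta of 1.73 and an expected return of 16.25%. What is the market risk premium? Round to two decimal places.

Both satisfy E(R) = R_f + β·MRP, so the slope of the SML is
MRP = (16.25% − 8.69%) / (1.73 − 0.52) = 7.56% / 1.21 = 6.2479%

6.25%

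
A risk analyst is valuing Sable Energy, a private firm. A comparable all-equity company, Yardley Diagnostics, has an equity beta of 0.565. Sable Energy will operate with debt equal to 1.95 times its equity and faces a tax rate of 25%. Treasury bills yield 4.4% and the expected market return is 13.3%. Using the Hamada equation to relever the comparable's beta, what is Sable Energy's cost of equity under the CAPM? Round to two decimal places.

16.78%

β_L = β_U × [1 + (1 − t)(D/E)] = 0.565 × [1 + (1 − 0.25) × 1.95]
    = 0.565 × [1 + 0.75 × 1.95] = 0.565 × 2.4625 = 1.3913
MRP = 13.3% − 4.4% = 8.90%
E(R) = R_f + β_L × MRP = 4.4% + 1.3913 × 8.9% = 16.78%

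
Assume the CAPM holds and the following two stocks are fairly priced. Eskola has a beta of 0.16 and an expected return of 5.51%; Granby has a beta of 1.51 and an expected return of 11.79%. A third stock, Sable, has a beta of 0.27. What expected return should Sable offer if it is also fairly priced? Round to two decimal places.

MRP (SML slope) = (11.79% − 5.51%) / (1.51 − 0.16) = 6.28% / 1.35 = 4.6519%
R_f (intercept) = 5.51% − 0.16 × 4.6519% = 4.7657%
E(R_Sable) = R_f + β × MRP = 4.7657% + 0.27 × 4.6519% = 6.02%

6.02%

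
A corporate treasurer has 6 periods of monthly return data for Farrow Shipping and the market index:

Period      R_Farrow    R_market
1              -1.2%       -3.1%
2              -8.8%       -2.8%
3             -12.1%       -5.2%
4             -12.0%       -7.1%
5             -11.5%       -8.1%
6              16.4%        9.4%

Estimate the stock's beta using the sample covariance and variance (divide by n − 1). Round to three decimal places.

1.697

Mean R_i = (-1.2 − 8.8 − 12.1 − 12.0 − 11.5 + 16.4) / 6 = -4.8667%
Mean R_m = (-3.1 − 2.8 − 5.2 − 7.1 − 8.1 + 9.4) / 6 = -2.8167%
Σ(R_i − R̄_i)(R_m − R̄_m) = 341.5433  ⇒  Cov = 341.5433 / 5 = 68.3087
Σ(R_m − R̄_m)² = 201.2683  ⇒  Var(R_m) = 201.2683 / 5 = 40.2537
β = Cov / Var(R_m) = 68.3087 / 40.2537 = 1.6970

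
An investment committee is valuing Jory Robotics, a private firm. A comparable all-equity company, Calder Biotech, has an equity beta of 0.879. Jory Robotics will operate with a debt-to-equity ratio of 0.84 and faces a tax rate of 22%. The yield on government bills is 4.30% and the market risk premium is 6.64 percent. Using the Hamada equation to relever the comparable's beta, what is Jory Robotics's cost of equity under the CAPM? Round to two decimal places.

β_L = β_U × [1 + (1 − t)(D/E)] = 0.879 × [1 + (1 − 0.22) × 0.84]
    = 0.879 × [1 + 0.78 × 0.84] = 0.879 × 1.6552 = 1.4549
E(R) = R_f + β_L × MRP = 4.30% + 1.4549 × 6.64% = 13.96%

13.96%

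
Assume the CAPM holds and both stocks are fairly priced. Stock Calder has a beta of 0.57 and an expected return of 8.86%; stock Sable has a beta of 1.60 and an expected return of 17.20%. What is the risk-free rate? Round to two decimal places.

Both satisfy E(R) = R_f + β·MRP, so the slope of the SML is
MRP = (17.20% − 8.86%) / (1.60 − 0.57) = 8.34% / 1.03 = 8.0971%
R_f = E(R_Calder) − β_Calder·MRP = 8.86% − 0.57 × 8.0971% = 4.2447%

4.24%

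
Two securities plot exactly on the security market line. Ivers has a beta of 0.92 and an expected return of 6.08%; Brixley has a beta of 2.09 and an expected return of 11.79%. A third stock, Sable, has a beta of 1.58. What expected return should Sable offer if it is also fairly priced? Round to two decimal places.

9.30%

MRP (SML slope) = (11.79% − 6.08%) / (2.09 − 0.92) = 5.71% / 1.17 = 4.8803%
R_f (intercept) = 6.08% − 0.92 × 4.8803% = 1.5901%
E(R_Sable) = R_f + β × MRP = 1.5901% + 1.58 × 4.8803% = 9.30%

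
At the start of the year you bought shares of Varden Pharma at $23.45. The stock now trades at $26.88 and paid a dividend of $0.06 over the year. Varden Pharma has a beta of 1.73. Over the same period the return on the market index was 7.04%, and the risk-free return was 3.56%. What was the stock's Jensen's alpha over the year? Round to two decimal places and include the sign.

Realised HPR = (P1 + D1 − P0) / P0 = (26.88 + 0.06 − 23.45) / 23.45 = 3.49 / 23.45 = 14.8827%
MRP = 7.04% − 3.56% = 3.48%
CAPM required = R_f + β·MRP = 3.56% + 1.73 × 3.48% = 9.5804%
α = realised − required = 14.8827% − 9.5804% = +5.30%

+5.30%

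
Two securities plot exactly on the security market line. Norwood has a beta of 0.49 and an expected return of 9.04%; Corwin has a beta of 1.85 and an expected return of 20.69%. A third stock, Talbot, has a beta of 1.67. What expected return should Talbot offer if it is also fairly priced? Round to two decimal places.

MRP (SML slope) = (20.69% − 9.04%) / (1.85 − 0.49) = 11.65% / 1.36 = 8.5662%
R_f (intercept) = 9.04% − 0.49 × 8.5662% = 4.8426%
E(R_Talbot) = R_f + β × MRP = 4.8426% + 1.67 × 8.5662% = 19.15%

19.15%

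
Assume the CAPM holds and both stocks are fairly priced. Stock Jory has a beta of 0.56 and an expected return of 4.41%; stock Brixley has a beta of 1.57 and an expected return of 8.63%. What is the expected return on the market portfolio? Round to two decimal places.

Both satisfy E(R) = R_f + β·MRP, so the slope of the SML is
MRP = (8.63% − 4.41%) / (1.57 − 0.56) = 4.22% / 1.01 = 4.1782%
R_f = E(R_Jory) − β_Jory·MRP = 4.41% − 0.56 × 4.1782% = 2.0702%
E(R_m) = R_f + MRP = 2.0702% + 4.1782% = 6.25%

6.25%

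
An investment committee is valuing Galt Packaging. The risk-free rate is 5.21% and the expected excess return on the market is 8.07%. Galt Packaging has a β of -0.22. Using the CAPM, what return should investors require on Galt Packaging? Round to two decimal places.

3.43%

E(R) = R_f + β × MRP = 5.21% + -0.22 × 8.07% = 3.43%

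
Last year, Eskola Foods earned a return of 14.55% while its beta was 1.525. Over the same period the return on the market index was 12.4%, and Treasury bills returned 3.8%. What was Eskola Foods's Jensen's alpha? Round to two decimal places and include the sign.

-2.37%

Market excess return = 12.4% − 3.8% = 8.60%
CAPM benchmark = R_f + β(R_m − R_f) = 3.8% + 1.525 × 8.6% = 16.9150%
α = actual − benchmark = 14.55% − 16.9150% = -2.37%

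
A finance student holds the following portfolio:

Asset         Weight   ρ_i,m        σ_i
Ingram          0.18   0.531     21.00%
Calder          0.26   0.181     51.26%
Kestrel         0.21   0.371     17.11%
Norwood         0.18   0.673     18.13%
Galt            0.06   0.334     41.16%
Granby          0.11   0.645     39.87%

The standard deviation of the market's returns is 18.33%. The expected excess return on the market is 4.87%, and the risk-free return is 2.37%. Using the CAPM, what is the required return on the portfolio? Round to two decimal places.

β_Ingram = 0.531 × 21.00% / 18.33% = 0.6083
β_Calder = 0.181 × 51.26% / 18.33% = 0.5062
β_Kestrel = 0.371 × 17.11% / 18.33% = 0.3463
β_Norwood = 0.673 × 18.13% / 18.33% = 0.6657
β_Galt = 0.334 × 41.16% / 18.33% = 0.7500
β_Granby = 0.645 × 39.87% / 18.33% = 1.4030
β_P = Σ w_i β_i = 0.18×0.6083 + 0.26×0.5062 + 0.21×0.3463 + 0.18×0.6657 + 0.06×0.7500 + 0.11×1.4030 = 0.6330
E(R_P) = R_f + β_P × MRP = 2.37% + 0.6330 × 4.87% = 5.45%

5.45%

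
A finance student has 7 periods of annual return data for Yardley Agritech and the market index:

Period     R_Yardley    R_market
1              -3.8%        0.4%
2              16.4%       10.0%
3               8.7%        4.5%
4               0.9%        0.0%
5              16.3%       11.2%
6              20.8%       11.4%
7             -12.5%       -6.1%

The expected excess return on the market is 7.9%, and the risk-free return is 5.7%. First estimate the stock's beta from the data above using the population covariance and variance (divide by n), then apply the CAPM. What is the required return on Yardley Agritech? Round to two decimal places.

Mean R_i = (-3.8 + 16.4 + 8.7 + 0.9 + 16.3 + 20.8 − 12.5) / 7 = 6.6857%
Mean R_m = (0.4 + 10.0 + 4.5 + 0.0 + 11.2 + 11.4 − 6.1) / 7 = 4.4857%
Σ(R_i − R̄_i)(R_m − R̄_m) = 487.6286  ⇒  Cov = 487.6286 / 7 = 69.6612
Σ(R_m − R̄_m)² = 272.1686  ⇒  Var(R_m) = 272.1686 / 7 = 38.8812
β = Cov / Var(R_m) = 69.6612 / 38.8812 = 1.7916
E(R) = R_f + β × MRP = 5.7% + 1.7916 × 7.9% = 19.85%

19.85%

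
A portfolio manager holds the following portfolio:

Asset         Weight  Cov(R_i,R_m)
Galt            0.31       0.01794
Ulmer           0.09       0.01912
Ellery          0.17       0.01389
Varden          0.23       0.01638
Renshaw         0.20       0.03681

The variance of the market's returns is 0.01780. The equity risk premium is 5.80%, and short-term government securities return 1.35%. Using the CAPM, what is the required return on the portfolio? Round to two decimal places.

8.12%

β_Galt = 0.01794 / 0.01780 = 1.0079
β_Ulmer = 0.01912 / 0.01780 = 1.0742
β_Ellery = 0.01389 / 0.01780 = 0.7803
β_Varden = 0.01638 / 0.01780 = 0.9202
β_Renshaw = 0.03681 / 0.01780 = 2.0680
β_P = Σ w_i β_i = 0.31×1.0079 + 0.09×1.0742 + 0.17×0.7803 + 0.23×0.9202 + 0.20×2.0680 = 1.1670
E(R_P) = R_f + β_P × MRP = 1.35% + 1.1670 × 5.80% = 8.12%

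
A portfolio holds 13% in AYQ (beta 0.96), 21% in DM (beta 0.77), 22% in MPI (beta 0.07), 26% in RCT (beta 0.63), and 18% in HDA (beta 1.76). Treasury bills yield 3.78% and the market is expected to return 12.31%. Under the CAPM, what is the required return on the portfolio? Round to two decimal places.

β_P = Σ w_i β_i = 0.13×0.96 + 0.21×0.77 + 0.22×0.07 + 0.26×0.63 + 0.18×1.76 = 0.7825
MRP = 12.31% − 3.78% = 8.53%
E(R_P) = R_f + β_P × MRP = 3.78% + 0.7825 × 8.53% = 10.45%

10.45%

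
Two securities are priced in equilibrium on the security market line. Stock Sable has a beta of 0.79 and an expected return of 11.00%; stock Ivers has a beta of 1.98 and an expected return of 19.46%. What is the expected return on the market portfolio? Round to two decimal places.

Both satisfy E(R) = R_f + β·MRP, so the slope of the SML is
MRP = (19.46% − 11.00%) / (1.98 − 0.79) = 8.46% / 1.19 = 7.1092%
R_f = E(R_Sable) − β_Sable·MRP = 11.00% − 0.79 × 7.1092% = 5.3837%
E(R_m) = R_f + MRP = 5.3837% + 7.1092% = 12.49%

12.49%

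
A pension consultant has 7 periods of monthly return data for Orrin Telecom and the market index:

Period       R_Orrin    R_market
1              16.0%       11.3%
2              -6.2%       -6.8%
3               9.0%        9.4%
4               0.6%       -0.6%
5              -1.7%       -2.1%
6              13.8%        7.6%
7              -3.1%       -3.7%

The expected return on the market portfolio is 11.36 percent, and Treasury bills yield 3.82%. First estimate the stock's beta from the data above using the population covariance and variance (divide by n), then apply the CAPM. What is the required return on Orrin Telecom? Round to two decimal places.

Mean R_i = (16.0 − 6.2 + 9.0 + 0.6 − 1.7 + 13.8 − 3.1) / 7 = 4.0571%
Mean R_m = (11.3 − 6.8 + 9.4 − 0.6 − 2.1 + 7.6 − 3.7) / 7 = 2.1571%
Σ(R_i − R̄_i)(R_m − R̄_m) = 365.8571  ⇒  Cov = 365.8571 / 7 = 52.2653
Σ(R_m − R̄_m)² = 305.9371  ⇒  Var(R_m) = 305.9371 / 7 = 43.7053
β = Cov / Var(R_m) = 52.2653 / 43.7053 = 1.1959
MRP = 11.36% − 3.82% = 7.54%
E(R) = R_f + β × MRP = 3.82% + 1.1959 × 7.54% = 12.84%

12.84%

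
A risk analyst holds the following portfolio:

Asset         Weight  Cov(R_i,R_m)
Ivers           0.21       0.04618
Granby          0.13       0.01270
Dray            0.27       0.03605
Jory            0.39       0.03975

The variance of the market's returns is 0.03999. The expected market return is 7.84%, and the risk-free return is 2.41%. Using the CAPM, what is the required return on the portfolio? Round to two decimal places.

7.38%

β_Ivers = 0.04618 / 0.03999 = 1.1548
β_Granby = 0.01270 / 0.03999 = 0.3176
β_Dray = 0.03605 / 0.03999 = 0.9015
β_Jory = 0.03975 / 0.03999 = 0.9940
β_P = Σ w_i β_i = 0.21×1.1548 + 0.13×0.3176 + 0.27×0.9015 + 0.39×0.9940 = 0.9149
MRP = 7.84% − 2.41% = 5.43%
E(R_P) = R_f + β_P × MRP = 2.41% + 0.9149 × 5.43% = 7.38%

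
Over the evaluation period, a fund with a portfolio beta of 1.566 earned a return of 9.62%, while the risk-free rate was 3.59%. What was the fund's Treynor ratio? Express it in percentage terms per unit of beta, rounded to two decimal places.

3.85%

Treynor = (R_P − R_f) / β_P = (9.62% − 3.59%) / 1.5660 = 6.03% / 1.5660 = 3.85%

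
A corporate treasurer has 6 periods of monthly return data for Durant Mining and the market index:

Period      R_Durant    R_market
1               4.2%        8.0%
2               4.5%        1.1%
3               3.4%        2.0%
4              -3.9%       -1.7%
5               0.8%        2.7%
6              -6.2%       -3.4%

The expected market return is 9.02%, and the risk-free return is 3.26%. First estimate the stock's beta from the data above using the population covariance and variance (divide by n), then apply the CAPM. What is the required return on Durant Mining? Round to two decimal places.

8.49%

Mean R_i = (4.2 + 4.5 + 3.4 − 3.9 + 0.8 − 6.2) / 6 = 0.4667%
Mean R_m = (8.0 + 1.1 + 2.0 − 1.7 + 2.7 − 3.4) / 6 = 1.4500%
Σ(R_i − R̄_i)(R_m − R̄_m) = 71.1600  ⇒  Cov = 71.1600 / 6 = 11.8600
Σ(R_m − R̄_m)² = 78.3350  ⇒  Var(R_m) = 78.3350 / 6 = 13.0558
β = Cov / Var(R_m) = 11.8600 / 13.0558 = 0.9084
MRP = 9.02% − 3.26% = 5.76%
E(R) = R_f + β × MRP = 3.26% + 0.9084 × 5.76% = 8.49%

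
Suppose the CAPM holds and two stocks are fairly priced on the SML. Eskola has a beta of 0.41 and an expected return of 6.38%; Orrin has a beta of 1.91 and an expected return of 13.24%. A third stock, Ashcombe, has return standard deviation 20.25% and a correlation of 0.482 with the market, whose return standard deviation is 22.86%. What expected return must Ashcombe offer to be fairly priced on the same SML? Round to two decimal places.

MRP = (13.24% − 6.38%) / (1.91 − 0.41) = 4.5733%
R_f = 6.38% − 0.41 × 4.5733% = 4.5049%
β_Ashcombe = ρ·σ_i/σ_m = 0.482 × 20.25 / 22.86 = 0.4270
E(R_Ashcombe) = R_f + β × MRP = 4.5049% + 0.4270 × 4.5733% = 6.46%

6.46%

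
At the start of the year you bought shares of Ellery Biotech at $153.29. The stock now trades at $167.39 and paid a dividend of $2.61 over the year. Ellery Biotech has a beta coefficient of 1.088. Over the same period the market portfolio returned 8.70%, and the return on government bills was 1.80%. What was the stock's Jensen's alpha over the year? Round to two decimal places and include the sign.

Realised HPR = (P1 + D1 − P0) / P0 = (167.39 + 2.61 − 153.29) / 153.29 = 16.71 / 153.29 = 10.9009%
MRP = 8.70% − 1.80% = 6.90%
CAPM required = R_f + β·MRP = 1.80% + 1.088 × 6.90% = 9.30720%
α = realised − required = 10.9009% − 9.30720% = +1.59%

+1.59%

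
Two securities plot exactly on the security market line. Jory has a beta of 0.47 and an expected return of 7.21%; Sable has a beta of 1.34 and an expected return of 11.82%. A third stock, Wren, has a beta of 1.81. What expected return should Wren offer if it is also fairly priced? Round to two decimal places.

14.31%

MRP (SML slope) = (11.82% − 7.21%) / (1.34 − 0.47) = 4.61% / 0.87 = 5.2989%
R_f (intercept) = 7.21% − 0.47 × 5.2989% = 4.7195%
E(R_Wren) = R_f + β × MRP = 4.7195% + 1.81 × 5.2989% = 14.31%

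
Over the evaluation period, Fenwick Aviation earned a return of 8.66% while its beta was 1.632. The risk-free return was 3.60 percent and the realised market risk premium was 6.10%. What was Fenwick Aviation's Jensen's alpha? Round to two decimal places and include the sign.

-4.90%

CAPM benchmark = R_f + β(R_m − R_f) = 3.60% + 1.632 × 6.10% = 13.55520%
α = actual − benchmark = 8.66% − 13.55520% = -4.90%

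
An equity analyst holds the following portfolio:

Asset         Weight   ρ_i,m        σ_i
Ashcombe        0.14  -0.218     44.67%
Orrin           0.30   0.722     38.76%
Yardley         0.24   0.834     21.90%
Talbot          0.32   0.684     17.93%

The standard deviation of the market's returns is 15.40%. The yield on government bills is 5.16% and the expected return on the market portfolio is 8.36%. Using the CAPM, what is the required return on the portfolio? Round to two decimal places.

8.35%

β_Ashcombe = -0.218 × 44.67% / 15.40% = -0.6323
β_Orrin = 0.722 × 38.76% / 15.40% = 1.8172
β_Yardley = 0.834 × 21.90% / 15.40% = 1.1860
β_Talbot = 0.684 × 17.93% / 15.40% = 0.7964
β_P = Σ w_i β_i = 0.14×-0.6323 + 0.30×1.8172 + 0.24×1.1860 + 0.32×0.7964 = 0.9961
MRP = 8.36% − 5.16% = 3.20%
E(R_P) = R_f + β_P × MRP = 5.16% + 0.9961 × 3.20% = 8.35%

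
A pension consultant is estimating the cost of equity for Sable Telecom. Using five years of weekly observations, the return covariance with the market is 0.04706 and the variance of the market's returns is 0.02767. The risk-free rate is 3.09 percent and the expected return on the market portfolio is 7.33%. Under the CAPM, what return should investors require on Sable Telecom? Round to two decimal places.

10.30%

β = Cov(R_i, R_m) / Var(R_m) = 0.04706 / 0.02767 = 1.7008
MRP = 7.33% − 3.09% = 4.24%
E(R) = R_f + β × MRP = 3.09% + 1.7008 × 4.24% = 10.30%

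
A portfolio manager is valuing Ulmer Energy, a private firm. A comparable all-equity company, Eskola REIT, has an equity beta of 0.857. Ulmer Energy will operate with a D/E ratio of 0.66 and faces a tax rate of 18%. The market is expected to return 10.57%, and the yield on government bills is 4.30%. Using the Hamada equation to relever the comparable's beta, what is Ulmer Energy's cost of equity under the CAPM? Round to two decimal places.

12.58%

β_L = β_U × [1 + (1 − t)(D/E)] = 0.857 × [1 + (1 − 0.18) × 0.66]
    = 0.857 × [1 + 0.82 × 0.66] = 0.857 × 1.5412 = 1.3208
MRP = 10.57% − 4.30% = 6.27%
E(R) = R_f + β_L × MRP = 4.30% + 1.3208 × 6.27% = 12.58%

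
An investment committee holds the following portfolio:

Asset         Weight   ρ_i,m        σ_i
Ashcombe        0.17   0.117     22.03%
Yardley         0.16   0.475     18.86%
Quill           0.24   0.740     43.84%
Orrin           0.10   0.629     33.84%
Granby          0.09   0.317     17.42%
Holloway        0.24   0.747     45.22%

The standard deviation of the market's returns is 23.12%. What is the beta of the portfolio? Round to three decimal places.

0.882

β_Ashcombe = 0.117 × 22.03% / 23.12% = 0.1115
β_Yardley = 0.475 × 18.86% / 23.12% = 0.3875
β_Quill = 0.740 × 43.84% / 23.12% = 1.4032
β_Orrin = 0.629 × 33.84% / 23.12% = 0.9206
β_Granby = 0.317 × 17.42% / 23.12% = 0.2388
β_Holloway = 0.747 × 45.22% / 23.12% = 1.4610
β_P = Σ w_i β_i = 0.17×0.1115 + 0.16×0.3875 + 0.24×1.4032 + 0.10×0.9206 + 0.09×0.2388 + 0.24×1.4610 = 0.8819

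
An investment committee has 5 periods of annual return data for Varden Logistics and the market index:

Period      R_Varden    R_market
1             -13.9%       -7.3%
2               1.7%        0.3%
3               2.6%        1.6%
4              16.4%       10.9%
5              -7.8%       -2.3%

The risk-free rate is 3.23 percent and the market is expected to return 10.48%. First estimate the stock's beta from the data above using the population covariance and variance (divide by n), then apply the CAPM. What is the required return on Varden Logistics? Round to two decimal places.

15.59%

Mean R_i = (-13.9 + 1.7 + 2.6 + 16.4 − 7.8) / 5 = -0.2000%
Mean R_m = (-7.3 + 0.3 + 1.6 + 10.9 − 2.3) / 5 = 0.6400%
Σ(R_i − R̄_i)(R_m − R̄_m) = 303.4800  ⇒  Cov = 303.4800 / 5 = 60.6960
Σ(R_m − R̄_m)² = 177.9920  ⇒  Var(R_m) = 177.9920 / 5 = 35.5984
β = Cov / Var(R_m) = 60.6960 / 35.5984 = 1.7050
MRP = 10.48% − 3.23% = 7.25%
E(R) = R_f + β × MRP = 3.23% + 1.7050 × 7.25% = 15.59%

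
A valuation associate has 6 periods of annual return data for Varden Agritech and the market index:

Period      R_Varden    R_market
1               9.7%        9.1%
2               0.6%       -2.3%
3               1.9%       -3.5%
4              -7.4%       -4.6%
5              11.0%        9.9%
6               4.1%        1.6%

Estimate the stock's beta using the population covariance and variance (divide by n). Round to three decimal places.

0.957

Mean R_i = (9.7 + 0.6 + 1.9 − 7.4 + 11.0 + 4.1) / 6 = 3.3167%
Mean R_m = (9.1 − 2.3 − 3.5 − 4.6 + 9.9 + 1.6) / 6 = 1.7000%
Σ(R_i − R̄_i)(R_m − R̄_m) = 195.9100  ⇒  Cov = 195.9100 / 6 = 32.6517
Σ(R_m − R̄_m)² = 204.7400  ⇒  Var(R_m) = 204.7400 / 6 = 34.1233
β = Cov / Var(R_m) = 32.6517 / 34.1233 = 0.9569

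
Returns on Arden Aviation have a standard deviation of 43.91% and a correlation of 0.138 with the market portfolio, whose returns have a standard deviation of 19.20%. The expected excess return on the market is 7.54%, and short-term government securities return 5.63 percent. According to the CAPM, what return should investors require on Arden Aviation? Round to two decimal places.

8.01%

β = ρ × σ_i / σ_m = 0.138 × 43.91% / 19.20% = 0.3156
E(R) = 5.63% + 0.3156 × 7.54% = 8.01%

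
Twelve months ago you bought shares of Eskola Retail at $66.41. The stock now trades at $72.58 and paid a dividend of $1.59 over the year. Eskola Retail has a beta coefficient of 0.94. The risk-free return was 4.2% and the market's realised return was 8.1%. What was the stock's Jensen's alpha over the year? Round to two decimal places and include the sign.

+3.82%

Realised HPR = (P1 + D1 − P0) / P0 = (72.58 + 1.59 − 66.41) / 66.41 = 7.76 / 66.41 = 11.6850%
MRP = 8.1% − 4.2% = 3.90%
CAPM required = R_f + β·MRP = 4.2% + 0.94 × 3.9% = 7.8660%
α = realised − required = 11.6850% − 7.8660% = +3.82%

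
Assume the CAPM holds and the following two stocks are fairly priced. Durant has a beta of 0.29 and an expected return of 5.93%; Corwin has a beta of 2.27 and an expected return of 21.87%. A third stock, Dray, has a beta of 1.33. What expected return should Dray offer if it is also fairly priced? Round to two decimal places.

MRP (SML slope) = (21.87% − 5.93%) / (2.27 − 0.29) = 15.94% / 1.98 = 8.0505%
R_f (intercept) = 5.93% − 0.29 × 8.0505% = 3.5954%
E(R_Dray) = R_f + β × MRP = 3.5954% + 1.33 × 8.0505% = 14.30%

14.30%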